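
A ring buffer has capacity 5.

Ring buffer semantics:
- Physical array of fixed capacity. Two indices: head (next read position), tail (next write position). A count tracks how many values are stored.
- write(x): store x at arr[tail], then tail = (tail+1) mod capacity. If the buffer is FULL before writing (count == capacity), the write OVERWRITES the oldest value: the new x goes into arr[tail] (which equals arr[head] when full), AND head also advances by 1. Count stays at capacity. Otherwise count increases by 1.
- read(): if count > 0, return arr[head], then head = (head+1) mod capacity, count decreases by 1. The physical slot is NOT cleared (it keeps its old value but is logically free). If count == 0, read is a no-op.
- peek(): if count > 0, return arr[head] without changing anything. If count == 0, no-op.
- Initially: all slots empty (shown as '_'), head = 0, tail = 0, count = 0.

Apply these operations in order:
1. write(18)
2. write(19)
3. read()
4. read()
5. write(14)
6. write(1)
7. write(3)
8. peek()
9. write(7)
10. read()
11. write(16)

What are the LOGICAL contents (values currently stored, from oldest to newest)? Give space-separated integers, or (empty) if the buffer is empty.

Answer: 1 3 7 16

Derivation:
After op 1 (write(18)): arr=[18 _ _ _ _] head=0 tail=1 count=1
After op 2 (write(19)): arr=[18 19 _ _ _] head=0 tail=2 count=2
After op 3 (read()): arr=[18 19 _ _ _] head=1 tail=2 count=1
After op 4 (read()): arr=[18 19 _ _ _] head=2 tail=2 count=0
After op 5 (write(14)): arr=[18 19 14 _ _] head=2 tail=3 count=1
After op 6 (write(1)): arr=[18 19 14 1 _] head=2 tail=4 count=2
After op 7 (write(3)): arr=[18 19 14 1 3] head=2 tail=0 count=3
After op 8 (peek()): arr=[18 19 14 1 3] head=2 tail=0 count=3
After op 9 (write(7)): arr=[7 19 14 1 3] head=2 tail=1 count=4
After op 10 (read()): arr=[7 19 14 1 3] head=3 tail=1 count=3
After op 11 (write(16)): arr=[7 16 14 1 3] head=3 tail=2 count=4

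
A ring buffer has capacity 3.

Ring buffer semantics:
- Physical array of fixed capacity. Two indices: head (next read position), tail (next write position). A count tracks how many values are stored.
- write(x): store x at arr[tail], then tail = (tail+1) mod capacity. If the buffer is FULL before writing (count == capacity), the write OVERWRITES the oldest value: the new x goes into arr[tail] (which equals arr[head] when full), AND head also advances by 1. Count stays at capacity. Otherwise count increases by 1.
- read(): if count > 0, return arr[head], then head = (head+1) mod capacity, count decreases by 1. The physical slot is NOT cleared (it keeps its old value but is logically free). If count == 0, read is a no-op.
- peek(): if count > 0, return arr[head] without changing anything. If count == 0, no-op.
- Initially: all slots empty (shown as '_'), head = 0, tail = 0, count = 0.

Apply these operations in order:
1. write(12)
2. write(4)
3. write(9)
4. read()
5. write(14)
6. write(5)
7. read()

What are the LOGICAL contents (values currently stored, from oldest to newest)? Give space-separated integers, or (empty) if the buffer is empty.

Answer: 14 5

Derivation:
After op 1 (write(12)): arr=[12 _ _] head=0 tail=1 count=1
After op 2 (write(4)): arr=[12 4 _] head=0 tail=2 count=2
After op 3 (write(9)): arr=[12 4 9] head=0 tail=0 count=3
After op 4 (read()): arr=[12 4 9] head=1 tail=0 count=2
After op 5 (write(14)): arr=[14 4 9] head=1 tail=1 count=3
After op 6 (write(5)): arr=[14 5 9] head=2 tail=2 count=3
After op 7 (read()): arr=[14 5 9] head=0 tail=2 count=2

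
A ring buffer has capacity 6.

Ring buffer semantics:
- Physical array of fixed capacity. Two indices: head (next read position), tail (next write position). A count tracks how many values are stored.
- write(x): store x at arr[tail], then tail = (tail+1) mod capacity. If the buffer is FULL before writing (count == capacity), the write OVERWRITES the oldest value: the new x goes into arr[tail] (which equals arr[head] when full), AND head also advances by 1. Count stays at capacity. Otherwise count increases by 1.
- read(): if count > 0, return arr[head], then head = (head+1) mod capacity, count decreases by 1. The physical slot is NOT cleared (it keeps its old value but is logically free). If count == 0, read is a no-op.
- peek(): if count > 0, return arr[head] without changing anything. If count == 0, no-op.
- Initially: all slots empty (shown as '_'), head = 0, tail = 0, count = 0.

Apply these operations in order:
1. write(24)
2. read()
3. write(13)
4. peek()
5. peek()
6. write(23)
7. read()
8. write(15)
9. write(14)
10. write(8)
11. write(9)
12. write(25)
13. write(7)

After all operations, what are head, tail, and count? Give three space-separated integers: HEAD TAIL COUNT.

Answer: 3 3 6

Derivation:
After op 1 (write(24)): arr=[24 _ _ _ _ _] head=0 tail=1 count=1
After op 2 (read()): arr=[24 _ _ _ _ _] head=1 tail=1 count=0
After op 3 (write(13)): arr=[24 13 _ _ _ _] head=1 tail=2 count=1
After op 4 (peek()): arr=[24 13 _ _ _ _] head=1 tail=2 count=1
After op 5 (peek()): arr=[24 13 _ _ _ _] head=1 tail=2 count=1
After op 6 (write(23)): arr=[24 13 23 _ _ _] head=1 tail=3 count=2
After op 7 (read()): arr=[24 13 23 _ _ _] head=2 tail=3 count=1
After op 8 (write(15)): arr=[24 13 23 15 _ _] head=2 tail=4 count=2
After op 9 (write(14)): arr=[24 13 23 15 14 _] head=2 tail=5 count=3
After op 10 (write(8)): arr=[24 13 23 15 14 8] head=2 tail=0 count=4
After op 11 (write(9)): arr=[9 13 23 15 14 8] head=2 tail=1 count=5
After op 12 (write(25)): arr=[9 25 23 15 14 8] head=2 tail=2 count=6
After op 13 (write(7)): arr=[9 25 7 15 14 8] head=3 tail=3 count=6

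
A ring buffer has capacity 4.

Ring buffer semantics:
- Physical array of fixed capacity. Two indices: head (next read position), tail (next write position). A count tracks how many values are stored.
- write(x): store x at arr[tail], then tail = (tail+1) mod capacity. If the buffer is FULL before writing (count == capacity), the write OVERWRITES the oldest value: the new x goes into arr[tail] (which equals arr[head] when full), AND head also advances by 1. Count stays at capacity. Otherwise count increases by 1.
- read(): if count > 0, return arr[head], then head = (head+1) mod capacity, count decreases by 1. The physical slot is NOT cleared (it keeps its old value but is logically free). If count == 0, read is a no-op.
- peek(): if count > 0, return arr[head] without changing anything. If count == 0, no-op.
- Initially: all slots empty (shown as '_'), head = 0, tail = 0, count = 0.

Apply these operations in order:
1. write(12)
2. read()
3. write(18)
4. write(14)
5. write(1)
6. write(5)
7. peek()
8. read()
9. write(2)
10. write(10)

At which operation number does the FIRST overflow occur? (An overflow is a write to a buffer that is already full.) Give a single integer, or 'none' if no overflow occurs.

Answer: 10

Derivation:
After op 1 (write(12)): arr=[12 _ _ _] head=0 tail=1 count=1
After op 2 (read()): arr=[12 _ _ _] head=1 tail=1 count=0
After op 3 (write(18)): arr=[12 18 _ _] head=1 tail=2 count=1
After op 4 (write(14)): arr=[12 18 14 _] head=1 tail=3 count=2
After op 5 (write(1)): arr=[12 18 14 1] head=1 tail=0 count=3
After op 6 (write(5)): arr=[5 18 14 1] head=1 tail=1 count=4
After op 7 (peek()): arr=[5 18 14 1] head=1 tail=1 count=4
After op 8 (read()): arr=[5 18 14 1] head=2 tail=1 count=3
After op 9 (write(2)): arr=[5 2 14 1] head=2 tail=2 count=4
After op 10 (write(10)): arr=[5 2 10 1] head=3 tail=3 count=4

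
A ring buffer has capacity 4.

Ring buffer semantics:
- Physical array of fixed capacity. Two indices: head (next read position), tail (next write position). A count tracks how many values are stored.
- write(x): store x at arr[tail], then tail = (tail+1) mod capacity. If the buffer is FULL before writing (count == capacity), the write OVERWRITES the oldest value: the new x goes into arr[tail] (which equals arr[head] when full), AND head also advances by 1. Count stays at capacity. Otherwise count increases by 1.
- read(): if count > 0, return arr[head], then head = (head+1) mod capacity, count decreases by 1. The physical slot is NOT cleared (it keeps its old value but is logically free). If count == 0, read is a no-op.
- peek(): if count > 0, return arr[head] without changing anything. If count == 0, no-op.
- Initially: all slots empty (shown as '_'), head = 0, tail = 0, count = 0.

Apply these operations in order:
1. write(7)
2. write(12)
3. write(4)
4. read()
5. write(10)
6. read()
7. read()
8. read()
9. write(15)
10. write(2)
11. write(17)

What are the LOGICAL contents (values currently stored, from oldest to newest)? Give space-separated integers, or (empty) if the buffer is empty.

Answer: 15 2 17

Derivation:
After op 1 (write(7)): arr=[7 _ _ _] head=0 tail=1 count=1
After op 2 (write(12)): arr=[7 12 _ _] head=0 tail=2 count=2
After op 3 (write(4)): arr=[7 12 4 _] head=0 tail=3 count=3
After op 4 (read()): arr=[7 12 4 _] head=1 tail=3 count=2
After op 5 (write(10)): arr=[7 12 4 10] head=1 tail=0 count=3
After op 6 (read()): arr=[7 12 4 10] head=2 tail=0 count=2
After op 7 (read()): arr=[7 12 4 10] head=3 tail=0 count=1
After op 8 (read()): arr=[7 12 4 10] head=0 tail=0 count=0
After op 9 (write(15)): arr=[15 12 4 10] head=0 tail=1 count=1
After op 10 (write(2)): arr=[15 2 4 10] head=0 tail=2 count=2
After op 11 (write(17)): arr=[15 2 17 10] head=0 tail=3 count=3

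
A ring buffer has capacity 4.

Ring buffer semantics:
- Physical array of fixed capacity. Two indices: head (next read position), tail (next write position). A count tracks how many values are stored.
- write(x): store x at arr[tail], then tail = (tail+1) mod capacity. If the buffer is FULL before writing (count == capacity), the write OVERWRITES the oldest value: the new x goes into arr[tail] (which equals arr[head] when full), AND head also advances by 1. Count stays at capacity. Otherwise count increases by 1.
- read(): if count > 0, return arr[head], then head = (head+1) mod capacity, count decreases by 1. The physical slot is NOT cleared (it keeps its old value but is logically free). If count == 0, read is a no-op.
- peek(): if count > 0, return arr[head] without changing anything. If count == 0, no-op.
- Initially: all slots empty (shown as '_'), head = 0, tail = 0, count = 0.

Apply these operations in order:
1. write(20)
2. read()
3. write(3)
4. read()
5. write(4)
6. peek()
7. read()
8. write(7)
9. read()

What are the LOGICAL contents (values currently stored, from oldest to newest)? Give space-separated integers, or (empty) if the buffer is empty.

After op 1 (write(20)): arr=[20 _ _ _] head=0 tail=1 count=1
After op 2 (read()): arr=[20 _ _ _] head=1 tail=1 count=0
After op 3 (write(3)): arr=[20 3 _ _] head=1 tail=2 count=1
After op 4 (read()): arr=[20 3 _ _] head=2 tail=2 count=0
After op 5 (write(4)): arr=[20 3 4 _] head=2 tail=3 count=1
After op 6 (peek()): arr=[20 3 4 _] head=2 tail=3 count=1
After op 7 (read()): arr=[20 3 4 _] head=3 tail=3 count=0
After op 8 (write(7)): arr=[20 3 4 7] head=3 tail=0 count=1
After op 9 (read()): arr=[20 3 4 7] head=0 tail=0 count=0

Answer: (empty)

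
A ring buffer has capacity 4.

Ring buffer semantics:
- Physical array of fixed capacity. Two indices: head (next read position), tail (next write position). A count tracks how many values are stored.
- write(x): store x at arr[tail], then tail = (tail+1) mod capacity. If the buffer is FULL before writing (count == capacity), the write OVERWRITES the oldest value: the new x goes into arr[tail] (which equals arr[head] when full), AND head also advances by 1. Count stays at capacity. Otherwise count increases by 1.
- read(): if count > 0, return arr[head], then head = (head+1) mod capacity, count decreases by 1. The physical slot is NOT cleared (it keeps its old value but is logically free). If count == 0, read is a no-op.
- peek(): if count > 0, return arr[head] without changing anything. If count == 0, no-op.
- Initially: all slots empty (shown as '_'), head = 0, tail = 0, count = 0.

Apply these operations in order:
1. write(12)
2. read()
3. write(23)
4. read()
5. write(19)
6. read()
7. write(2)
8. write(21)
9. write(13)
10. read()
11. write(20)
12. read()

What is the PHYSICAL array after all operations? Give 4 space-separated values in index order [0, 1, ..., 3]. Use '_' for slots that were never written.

Answer: 21 13 20 2

Derivation:
After op 1 (write(12)): arr=[12 _ _ _] head=0 tail=1 count=1
After op 2 (read()): arr=[12 _ _ _] head=1 tail=1 count=0
After op 3 (write(23)): arr=[12 23 _ _] head=1 tail=2 count=1
After op 4 (read()): arr=[12 23 _ _] head=2 tail=2 count=0
After op 5 (write(19)): arr=[12 23 19 _] head=2 tail=3 count=1
After op 6 (read()): arr=[12 23 19 _] head=3 tail=3 count=0
After op 7 (write(2)): arr=[12 23 19 2] head=3 tail=0 count=1
After op 8 (write(21)): arr=[21 23 19 2] head=3 tail=1 count=2
After op 9 (write(13)): arr=[21 13 19 2] head=3 tail=2 count=3
After op 10 (read()): arr=[21 13 19 2] head=0 tail=2 count=2
After op 11 (write(20)): arr=[21 13 20 2] head=0 tail=3 count=3
After op 12 (read()): arr=[21 13 20 2] head=1 tail=3 count=2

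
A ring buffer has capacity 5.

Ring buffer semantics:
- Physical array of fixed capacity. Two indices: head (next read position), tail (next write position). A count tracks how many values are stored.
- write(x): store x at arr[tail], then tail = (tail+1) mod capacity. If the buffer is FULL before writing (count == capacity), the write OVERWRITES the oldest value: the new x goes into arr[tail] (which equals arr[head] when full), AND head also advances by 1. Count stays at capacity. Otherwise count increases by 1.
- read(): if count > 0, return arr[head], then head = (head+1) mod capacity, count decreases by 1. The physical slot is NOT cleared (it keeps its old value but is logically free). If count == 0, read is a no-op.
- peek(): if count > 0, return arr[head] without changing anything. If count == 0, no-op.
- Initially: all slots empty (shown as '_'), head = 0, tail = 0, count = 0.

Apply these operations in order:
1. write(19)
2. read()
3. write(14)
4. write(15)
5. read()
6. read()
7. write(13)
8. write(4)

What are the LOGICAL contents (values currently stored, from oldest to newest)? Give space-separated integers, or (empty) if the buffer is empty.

After op 1 (write(19)): arr=[19 _ _ _ _] head=0 tail=1 count=1
After op 2 (read()): arr=[19 _ _ _ _] head=1 tail=1 count=0
After op 3 (write(14)): arr=[19 14 _ _ _] head=1 tail=2 count=1
After op 4 (write(15)): arr=[19 14 15 _ _] head=1 tail=3 count=2
After op 5 (read()): arr=[19 14 15 _ _] head=2 tail=3 count=1
After op 6 (read()): arr=[19 14 15 _ _] head=3 tail=3 count=0
After op 7 (write(13)): arr=[19 14 15 13 _] head=3 tail=4 count=1
After op 8 (write(4)): arr=[19 14 15 13 4] head=3 tail=0 count=2

Answer: 13 4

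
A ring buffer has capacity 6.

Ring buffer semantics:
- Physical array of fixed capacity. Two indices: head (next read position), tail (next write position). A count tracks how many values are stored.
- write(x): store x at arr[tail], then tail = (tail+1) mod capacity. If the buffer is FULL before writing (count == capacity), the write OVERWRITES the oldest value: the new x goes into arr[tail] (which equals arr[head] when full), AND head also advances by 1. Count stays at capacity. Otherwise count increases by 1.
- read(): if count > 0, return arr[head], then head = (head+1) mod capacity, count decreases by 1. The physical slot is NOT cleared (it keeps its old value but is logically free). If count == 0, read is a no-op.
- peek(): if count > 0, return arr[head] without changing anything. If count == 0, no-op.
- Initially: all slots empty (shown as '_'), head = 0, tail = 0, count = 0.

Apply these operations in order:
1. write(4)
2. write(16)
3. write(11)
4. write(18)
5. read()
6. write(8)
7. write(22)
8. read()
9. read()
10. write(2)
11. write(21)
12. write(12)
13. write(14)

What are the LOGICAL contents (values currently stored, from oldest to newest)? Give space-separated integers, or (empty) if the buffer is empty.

After op 1 (write(4)): arr=[4 _ _ _ _ _] head=0 tail=1 count=1
After op 2 (write(16)): arr=[4 16 _ _ _ _] head=0 tail=2 count=2
After op 3 (write(11)): arr=[4 16 11 _ _ _] head=0 tail=3 count=3
After op 4 (write(18)): arr=[4 16 11 18 _ _] head=0 tail=4 count=4
After op 5 (read()): arr=[4 16 11 18 _ _] head=1 tail=4 count=3
After op 6 (write(8)): arr=[4 16 11 18 8 _] head=1 tail=5 count=4
After op 7 (write(22)): arr=[4 16 11 18 8 22] head=1 tail=0 count=5
After op 8 (read()): arr=[4 16 11 18 8 22] head=2 tail=0 count=4
After op 9 (read()): arr=[4 16 11 18 8 22] head=3 tail=0 count=3
After op 10 (write(2)): arr=[2 16 11 18 8 22] head=3 tail=1 count=4
After op 11 (write(21)): arr=[2 21 11 18 8 22] head=3 tail=2 count=5
After op 12 (write(12)): arr=[2 21 12 18 8 22] head=3 tail=3 count=6
After op 13 (write(14)): arr=[2 21 12 14 8 22] head=4 tail=4 count=6

Answer: 8 22 2 21 12 14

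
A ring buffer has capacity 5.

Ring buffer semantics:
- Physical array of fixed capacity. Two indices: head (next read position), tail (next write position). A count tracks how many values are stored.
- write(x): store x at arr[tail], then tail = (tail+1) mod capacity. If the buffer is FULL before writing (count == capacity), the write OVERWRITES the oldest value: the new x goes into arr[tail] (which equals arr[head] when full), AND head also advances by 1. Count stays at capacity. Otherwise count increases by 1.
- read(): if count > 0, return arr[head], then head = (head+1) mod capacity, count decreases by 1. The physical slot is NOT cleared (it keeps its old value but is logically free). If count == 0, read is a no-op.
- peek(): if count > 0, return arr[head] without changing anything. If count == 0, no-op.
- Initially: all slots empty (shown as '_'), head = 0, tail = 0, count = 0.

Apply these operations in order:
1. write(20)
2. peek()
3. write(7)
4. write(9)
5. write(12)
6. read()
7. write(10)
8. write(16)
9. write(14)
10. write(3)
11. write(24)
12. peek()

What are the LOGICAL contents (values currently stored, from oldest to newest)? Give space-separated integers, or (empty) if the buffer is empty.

After op 1 (write(20)): arr=[20 _ _ _ _] head=0 tail=1 count=1
After op 2 (peek()): arr=[20 _ _ _ _] head=0 tail=1 count=1
After op 3 (write(7)): arr=[20 7 _ _ _] head=0 tail=2 count=2
After op 4 (write(9)): arr=[20 7 9 _ _] head=0 tail=3 count=3
After op 5 (write(12)): arr=[20 7 9 12 _] head=0 tail=4 count=4
After op 6 (read()): arr=[20 7 9 12 _] head=1 tail=4 count=3
After op 7 (write(10)): arr=[20 7 9 12 10] head=1 tail=0 count=4
After op 8 (write(16)): arr=[16 7 9 12 10] head=1 tail=1 count=5
After op 9 (write(14)): arr=[16 14 9 12 10] head=2 tail=2 count=5
After op 10 (write(3)): arr=[16 14 3 12 10] head=3 tail=3 count=5
After op 11 (write(24)): arr=[16 14 3 24 10] head=4 tail=4 count=5
After op 12 (peek()): arr=[16 14 3 24 10] head=4 tail=4 count=5

Answer: 10 16 14 3 24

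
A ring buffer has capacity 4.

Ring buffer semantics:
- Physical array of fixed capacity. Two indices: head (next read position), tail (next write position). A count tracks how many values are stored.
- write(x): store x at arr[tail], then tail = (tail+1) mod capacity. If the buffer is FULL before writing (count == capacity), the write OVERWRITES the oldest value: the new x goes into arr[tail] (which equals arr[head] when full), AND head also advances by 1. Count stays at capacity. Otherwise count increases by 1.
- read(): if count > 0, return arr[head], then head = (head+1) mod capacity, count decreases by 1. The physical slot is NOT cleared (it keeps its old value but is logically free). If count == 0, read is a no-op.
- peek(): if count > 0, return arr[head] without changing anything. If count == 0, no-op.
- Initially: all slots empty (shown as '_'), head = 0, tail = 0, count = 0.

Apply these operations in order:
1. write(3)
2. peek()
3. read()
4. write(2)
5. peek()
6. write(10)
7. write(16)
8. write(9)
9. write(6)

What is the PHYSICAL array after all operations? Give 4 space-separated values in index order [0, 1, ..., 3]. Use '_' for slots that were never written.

Answer: 9 6 10 16

Derivation:
After op 1 (write(3)): arr=[3 _ _ _] head=0 tail=1 count=1
After op 2 (peek()): arr=[3 _ _ _] head=0 tail=1 count=1
After op 3 (read()): arr=[3 _ _ _] head=1 tail=1 count=0
After op 4 (write(2)): arr=[3 2 _ _] head=1 tail=2 count=1
After op 5 (peek()): arr=[3 2 _ _] head=1 tail=2 count=1
After op 6 (write(10)): arr=[3 2 10 _] head=1 tail=3 count=2
After op 7 (write(16)): arr=[3 2 10 16] head=1 tail=0 count=3
After op 8 (write(9)): arr=[9 2 10 16] head=1 tail=1 count=4
After op 9 (write(6)): arr=[9 6 10 16] head=2 tail=2 count=4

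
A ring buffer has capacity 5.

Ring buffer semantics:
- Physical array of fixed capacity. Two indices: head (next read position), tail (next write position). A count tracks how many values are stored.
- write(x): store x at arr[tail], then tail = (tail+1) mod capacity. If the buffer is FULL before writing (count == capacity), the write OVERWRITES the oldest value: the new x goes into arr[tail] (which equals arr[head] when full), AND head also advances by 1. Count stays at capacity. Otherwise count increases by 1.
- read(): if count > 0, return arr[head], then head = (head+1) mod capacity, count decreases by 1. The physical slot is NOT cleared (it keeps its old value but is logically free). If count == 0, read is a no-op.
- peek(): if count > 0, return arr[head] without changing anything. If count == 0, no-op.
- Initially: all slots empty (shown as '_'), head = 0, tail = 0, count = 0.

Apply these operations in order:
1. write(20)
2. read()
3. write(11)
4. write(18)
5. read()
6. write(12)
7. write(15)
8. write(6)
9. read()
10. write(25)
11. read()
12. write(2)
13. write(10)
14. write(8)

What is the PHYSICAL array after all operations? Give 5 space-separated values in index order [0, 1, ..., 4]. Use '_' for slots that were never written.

Answer: 6 25 2 10 8

Derivation:
After op 1 (write(20)): arr=[20 _ _ _ _] head=0 tail=1 count=1
After op 2 (read()): arr=[20 _ _ _ _] head=1 tail=1 count=0
After op 3 (write(11)): arr=[20 11 _ _ _] head=1 tail=2 count=1
After op 4 (write(18)): arr=[20 11 18 _ _] head=1 tail=3 count=2
After op 5 (read()): arr=[20 11 18 _ _] head=2 tail=3 count=1
After op 6 (write(12)): arr=[20 11 18 12 _] head=2 tail=4 count=2
After op 7 (write(15)): arr=[20 11 18 12 15] head=2 tail=0 count=3
After op 8 (write(6)): arr=[6 11 18 12 15] head=2 tail=1 count=4
After op 9 (read()): arr=[6 11 18 12 15] head=3 tail=1 count=3
After op 10 (write(25)): arr=[6 25 18 12 15] head=3 tail=2 count=4
After op 11 (read()): arr=[6 25 18 12 15] head=4 tail=2 count=3
After op 12 (write(2)): arr=[6 25 2 12 15] head=4 tail=3 count=4
After op 13 (write(10)): arr=[6 25 2 10 15] head=4 tail=4 count=5
After op 14 (write(8)): arr=[6 25 2 10 8] head=0 tail=0 count=5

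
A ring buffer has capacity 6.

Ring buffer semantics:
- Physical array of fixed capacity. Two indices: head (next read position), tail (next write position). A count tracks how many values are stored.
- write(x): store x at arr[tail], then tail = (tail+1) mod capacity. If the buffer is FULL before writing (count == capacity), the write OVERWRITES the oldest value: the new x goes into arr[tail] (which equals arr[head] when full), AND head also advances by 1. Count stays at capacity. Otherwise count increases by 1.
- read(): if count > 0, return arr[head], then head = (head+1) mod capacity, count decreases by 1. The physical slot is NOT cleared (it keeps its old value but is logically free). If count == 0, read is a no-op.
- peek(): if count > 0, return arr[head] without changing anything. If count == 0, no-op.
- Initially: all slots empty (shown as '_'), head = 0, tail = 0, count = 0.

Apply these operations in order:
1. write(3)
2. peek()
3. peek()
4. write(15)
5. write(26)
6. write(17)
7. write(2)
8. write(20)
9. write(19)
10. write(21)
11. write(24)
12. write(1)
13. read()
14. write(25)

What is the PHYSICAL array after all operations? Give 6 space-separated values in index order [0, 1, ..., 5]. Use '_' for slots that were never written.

Answer: 19 21 24 1 25 20

Derivation:
After op 1 (write(3)): arr=[3 _ _ _ _ _] head=0 tail=1 count=1
After op 2 (peek()): arr=[3 _ _ _ _ _] head=0 tail=1 count=1
After op 3 (peek()): arr=[3 _ _ _ _ _] head=0 tail=1 count=1
After op 4 (write(15)): arr=[3 15 _ _ _ _] head=0 tail=2 count=2
After op 5 (write(26)): arr=[3 15 26 _ _ _] head=0 tail=3 count=3
After op 6 (write(17)): arr=[3 15 26 17 _ _] head=0 tail=4 count=4
After op 7 (write(2)): arr=[3 15 26 17 2 _] head=0 tail=5 count=5
After op 8 (write(20)): arr=[3 15 26 17 2 20] head=0 tail=0 count=6
After op 9 (write(19)): arr=[19 15 26 17 2 20] head=1 tail=1 count=6
After op 10 (write(21)): arr=[19 21 26 17 2 20] head=2 tail=2 count=6
After op 11 (write(24)): arr=[19 21 24 17 2 20] head=3 tail=3 count=6
After op 12 (write(1)): arr=[19 21 24 1 2 20] head=4 tail=4 count=6
After op 13 (read()): arr=[19 21 24 1 2 20] head=5 tail=4 count=5
After op 14 (write(25)): arr=[19 21 24 1 25 20] head=5 tail=5 count=6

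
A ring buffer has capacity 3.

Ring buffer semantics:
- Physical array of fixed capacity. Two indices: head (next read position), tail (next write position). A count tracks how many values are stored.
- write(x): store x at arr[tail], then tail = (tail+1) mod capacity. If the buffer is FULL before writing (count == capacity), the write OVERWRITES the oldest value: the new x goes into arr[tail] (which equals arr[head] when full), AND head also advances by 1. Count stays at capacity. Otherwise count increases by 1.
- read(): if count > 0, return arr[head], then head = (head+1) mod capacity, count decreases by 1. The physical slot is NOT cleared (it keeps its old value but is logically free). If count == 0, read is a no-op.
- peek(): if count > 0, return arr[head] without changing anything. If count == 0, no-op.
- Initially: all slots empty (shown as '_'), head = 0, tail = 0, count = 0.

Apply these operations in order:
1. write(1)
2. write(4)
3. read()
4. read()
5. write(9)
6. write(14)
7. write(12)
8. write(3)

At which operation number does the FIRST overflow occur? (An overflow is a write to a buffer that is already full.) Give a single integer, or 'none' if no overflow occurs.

After op 1 (write(1)): arr=[1 _ _] head=0 tail=1 count=1
After op 2 (write(4)): arr=[1 4 _] head=0 tail=2 count=2
After op 3 (read()): arr=[1 4 _] head=1 tail=2 count=1
After op 4 (read()): arr=[1 4 _] head=2 tail=2 count=0
After op 5 (write(9)): arr=[1 4 9] head=2 tail=0 count=1
After op 6 (write(14)): arr=[14 4 9] head=2 tail=1 count=2
After op 7 (write(12)): arr=[14 12 9] head=2 tail=2 count=3
After op 8 (write(3)): arr=[14 12 3] head=0 tail=0 count=3

Answer: 8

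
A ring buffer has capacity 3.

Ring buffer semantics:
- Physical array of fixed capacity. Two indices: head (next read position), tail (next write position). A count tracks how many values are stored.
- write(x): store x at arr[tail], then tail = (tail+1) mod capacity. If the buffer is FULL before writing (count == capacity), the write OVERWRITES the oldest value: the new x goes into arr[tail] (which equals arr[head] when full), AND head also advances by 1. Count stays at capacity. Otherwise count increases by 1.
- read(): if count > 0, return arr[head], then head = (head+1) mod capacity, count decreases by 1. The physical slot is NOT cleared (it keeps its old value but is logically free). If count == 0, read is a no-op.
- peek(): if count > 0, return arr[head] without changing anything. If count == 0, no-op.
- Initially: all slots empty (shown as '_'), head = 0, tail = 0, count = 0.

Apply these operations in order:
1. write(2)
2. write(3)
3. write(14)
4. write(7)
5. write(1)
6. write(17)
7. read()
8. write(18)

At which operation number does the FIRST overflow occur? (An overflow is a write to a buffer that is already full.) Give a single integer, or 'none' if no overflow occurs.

After op 1 (write(2)): arr=[2 _ _] head=0 tail=1 count=1
After op 2 (write(3)): arr=[2 3 _] head=0 tail=2 count=2
After op 3 (write(14)): arr=[2 3 14] head=0 tail=0 count=3
After op 4 (write(7)): arr=[7 3 14] head=1 tail=1 count=3
After op 5 (write(1)): arr=[7 1 14] head=2 tail=2 count=3
After op 6 (write(17)): arr=[7 1 17] head=0 tail=0 count=3
After op 7 (read()): arr=[7 1 17] head=1 tail=0 count=2
After op 8 (write(18)): arr=[18 1 17] head=1 tail=1 count=3

Answer: 4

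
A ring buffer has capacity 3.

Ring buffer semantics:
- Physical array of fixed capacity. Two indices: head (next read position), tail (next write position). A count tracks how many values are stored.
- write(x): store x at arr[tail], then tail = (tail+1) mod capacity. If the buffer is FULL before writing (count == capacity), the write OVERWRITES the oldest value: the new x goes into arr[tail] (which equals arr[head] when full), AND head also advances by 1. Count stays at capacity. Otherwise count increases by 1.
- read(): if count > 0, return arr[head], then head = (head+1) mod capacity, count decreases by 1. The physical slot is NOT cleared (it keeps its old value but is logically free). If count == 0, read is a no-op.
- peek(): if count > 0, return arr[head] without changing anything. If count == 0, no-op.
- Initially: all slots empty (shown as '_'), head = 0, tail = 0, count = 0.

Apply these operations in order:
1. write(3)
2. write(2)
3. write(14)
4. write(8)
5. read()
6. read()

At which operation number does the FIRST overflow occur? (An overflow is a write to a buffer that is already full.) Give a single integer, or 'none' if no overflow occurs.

After op 1 (write(3)): arr=[3 _ _] head=0 tail=1 count=1
After op 2 (write(2)): arr=[3 2 _] head=0 tail=2 count=2
After op 3 (write(14)): arr=[3 2 14] head=0 tail=0 count=3
After op 4 (write(8)): arr=[8 2 14] head=1 tail=1 count=3
After op 5 (read()): arr=[8 2 14] head=2 tail=1 count=2
After op 6 (read()): arr=[8 2 14] head=0 tail=1 count=1

Answer: 4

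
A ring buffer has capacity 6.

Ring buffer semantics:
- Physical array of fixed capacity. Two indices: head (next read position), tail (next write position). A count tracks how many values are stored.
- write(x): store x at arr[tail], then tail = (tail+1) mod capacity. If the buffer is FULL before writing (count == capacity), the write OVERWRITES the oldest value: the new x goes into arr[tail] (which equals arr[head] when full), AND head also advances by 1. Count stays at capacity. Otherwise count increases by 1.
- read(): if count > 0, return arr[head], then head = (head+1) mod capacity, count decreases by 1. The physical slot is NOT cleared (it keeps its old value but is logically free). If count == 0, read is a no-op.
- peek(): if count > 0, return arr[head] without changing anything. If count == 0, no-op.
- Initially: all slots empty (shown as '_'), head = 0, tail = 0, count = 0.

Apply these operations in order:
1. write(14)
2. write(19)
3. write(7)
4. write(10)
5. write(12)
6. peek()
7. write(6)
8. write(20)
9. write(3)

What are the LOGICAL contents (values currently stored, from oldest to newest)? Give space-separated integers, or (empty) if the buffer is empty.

After op 1 (write(14)): arr=[14 _ _ _ _ _] head=0 tail=1 count=1
After op 2 (write(19)): arr=[14 19 _ _ _ _] head=0 tail=2 count=2
After op 3 (write(7)): arr=[14 19 7 _ _ _] head=0 tail=3 count=3
After op 4 (write(10)): arr=[14 19 7 10 _ _] head=0 tail=4 count=4
After op 5 (write(12)): arr=[14 19 7 10 12 _] head=0 tail=5 count=5
After op 6 (peek()): arr=[14 19 7 10 12 _] head=0 tail=5 count=5
After op 7 (write(6)): arr=[14 19 7 10 12 6] head=0 tail=0 count=6
After op 8 (write(20)): arr=[20 19 7 10 12 6] head=1 tail=1 count=6
After op 9 (write(3)): arr=[20 3 7 10 12 6] head=2 tail=2 count=6

Answer: 7 10 12 6 20 3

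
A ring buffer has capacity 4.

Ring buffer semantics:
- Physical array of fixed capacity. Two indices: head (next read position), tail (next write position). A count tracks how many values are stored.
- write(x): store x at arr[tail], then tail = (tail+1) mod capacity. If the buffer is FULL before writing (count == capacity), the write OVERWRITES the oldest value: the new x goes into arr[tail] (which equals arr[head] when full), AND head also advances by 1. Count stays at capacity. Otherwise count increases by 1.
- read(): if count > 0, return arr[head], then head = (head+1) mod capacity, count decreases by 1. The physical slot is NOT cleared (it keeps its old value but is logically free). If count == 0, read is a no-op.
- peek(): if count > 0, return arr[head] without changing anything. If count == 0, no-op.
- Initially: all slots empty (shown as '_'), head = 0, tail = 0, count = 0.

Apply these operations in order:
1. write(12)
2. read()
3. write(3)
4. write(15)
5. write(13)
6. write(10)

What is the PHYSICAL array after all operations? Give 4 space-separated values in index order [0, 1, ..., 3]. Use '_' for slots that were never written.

After op 1 (write(12)): arr=[12 _ _ _] head=0 tail=1 count=1
After op 2 (read()): arr=[12 _ _ _] head=1 tail=1 count=0
After op 3 (write(3)): arr=[12 3 _ _] head=1 tail=2 count=1
After op 4 (write(15)): arr=[12 3 15 _] head=1 tail=3 count=2
After op 5 (write(13)): arr=[12 3 15 13] head=1 tail=0 count=3
After op 6 (write(10)): arr=[10 3 15 13] head=1 tail=1 count=4

Answer: 10 3 15 13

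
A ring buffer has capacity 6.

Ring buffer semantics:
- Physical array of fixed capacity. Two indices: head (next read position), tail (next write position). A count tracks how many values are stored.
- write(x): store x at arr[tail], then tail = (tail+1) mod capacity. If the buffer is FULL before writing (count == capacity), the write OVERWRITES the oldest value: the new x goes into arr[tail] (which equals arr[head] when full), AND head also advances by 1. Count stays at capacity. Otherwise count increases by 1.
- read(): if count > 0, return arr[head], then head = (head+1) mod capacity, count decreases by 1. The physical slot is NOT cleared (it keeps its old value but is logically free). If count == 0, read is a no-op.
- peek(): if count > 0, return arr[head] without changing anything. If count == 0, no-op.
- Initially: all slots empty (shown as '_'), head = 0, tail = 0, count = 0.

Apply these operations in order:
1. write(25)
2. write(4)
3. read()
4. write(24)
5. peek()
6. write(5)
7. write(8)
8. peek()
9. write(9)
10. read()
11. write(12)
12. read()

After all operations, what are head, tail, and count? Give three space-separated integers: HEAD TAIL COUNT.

Answer: 3 1 4

Derivation:
After op 1 (write(25)): arr=[25 _ _ _ _ _] head=0 tail=1 count=1
After op 2 (write(4)): arr=[25 4 _ _ _ _] head=0 tail=2 count=2
After op 3 (read()): arr=[25 4 _ _ _ _] head=1 tail=2 count=1
After op 4 (write(24)): arr=[25 4 24 _ _ _] head=1 tail=3 count=2
After op 5 (peek()): arr=[25 4 24 _ _ _] head=1 tail=3 count=2
After op 6 (write(5)): arr=[25 4 24 5 _ _] head=1 tail=4 count=3
After op 7 (write(8)): arr=[25 4 24 5 8 _] head=1 tail=5 count=4
After op 8 (peek()): arr=[25 4 24 5 8 _] head=1 tail=5 count=4
After op 9 (write(9)): arr=[25 4 24 5 8 9] head=1 tail=0 count=5
After op 10 (read()): arr=[25 4 24 5 8 9] head=2 tail=0 count=4
After op 11 (write(12)): arr=[12 4 24 5 8 9] head=2 tail=1 count=5
After op 12 (read()): arr=[12 4 24 5 8 9] head=3 tail=1 count=4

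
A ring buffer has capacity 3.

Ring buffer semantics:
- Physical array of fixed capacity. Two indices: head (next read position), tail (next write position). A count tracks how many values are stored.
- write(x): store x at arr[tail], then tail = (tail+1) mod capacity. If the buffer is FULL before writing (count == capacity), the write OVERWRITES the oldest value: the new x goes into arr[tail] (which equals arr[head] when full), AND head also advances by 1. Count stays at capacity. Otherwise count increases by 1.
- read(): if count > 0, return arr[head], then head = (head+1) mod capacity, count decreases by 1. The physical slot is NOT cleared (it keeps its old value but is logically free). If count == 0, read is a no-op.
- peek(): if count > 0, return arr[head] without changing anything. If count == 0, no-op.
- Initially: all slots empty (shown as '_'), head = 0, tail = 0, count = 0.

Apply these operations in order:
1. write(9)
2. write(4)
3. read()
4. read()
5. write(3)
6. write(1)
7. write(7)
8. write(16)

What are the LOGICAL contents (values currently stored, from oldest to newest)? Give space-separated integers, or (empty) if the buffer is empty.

Answer: 1 7 16

Derivation:
After op 1 (write(9)): arr=[9 _ _] head=0 tail=1 count=1
After op 2 (write(4)): arr=[9 4 _] head=0 tail=2 count=2
After op 3 (read()): arr=[9 4 _] head=1 tail=2 count=1
After op 4 (read()): arr=[9 4 _] head=2 tail=2 count=0
After op 5 (write(3)): arr=[9 4 3] head=2 tail=0 count=1
After op 6 (write(1)): arr=[1 4 3] head=2 tail=1 count=2
After op 7 (write(7)): arr=[1 7 3] head=2 tail=2 count=3
After op 8 (write(16)): arr=[1 7 16] head=0 tail=0 count=3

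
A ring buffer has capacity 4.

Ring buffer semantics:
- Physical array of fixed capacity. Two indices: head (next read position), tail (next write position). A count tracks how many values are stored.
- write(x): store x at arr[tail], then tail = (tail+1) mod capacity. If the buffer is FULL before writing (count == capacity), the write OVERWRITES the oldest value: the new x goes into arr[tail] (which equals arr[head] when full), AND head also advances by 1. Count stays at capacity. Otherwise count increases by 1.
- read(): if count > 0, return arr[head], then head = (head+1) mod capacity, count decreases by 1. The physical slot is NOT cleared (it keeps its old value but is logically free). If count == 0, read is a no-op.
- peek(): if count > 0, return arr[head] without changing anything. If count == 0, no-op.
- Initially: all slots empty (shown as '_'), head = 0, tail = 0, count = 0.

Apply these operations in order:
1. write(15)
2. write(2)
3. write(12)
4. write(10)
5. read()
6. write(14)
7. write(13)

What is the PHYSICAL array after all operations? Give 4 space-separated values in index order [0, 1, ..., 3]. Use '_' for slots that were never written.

After op 1 (write(15)): arr=[15 _ _ _] head=0 tail=1 count=1
After op 2 (write(2)): arr=[15 2 _ _] head=0 tail=2 count=2
After op 3 (write(12)): arr=[15 2 12 _] head=0 tail=3 count=3
After op 4 (write(10)): arr=[15 2 12 10] head=0 tail=0 count=4
After op 5 (read()): arr=[15 2 12 10] head=1 tail=0 count=3
After op 6 (write(14)): arr=[14 2 12 10] head=1 tail=1 count=4
After op 7 (write(13)): arr=[14 13 12 10] head=2 tail=2 count=4

Answer: 14 13 12 10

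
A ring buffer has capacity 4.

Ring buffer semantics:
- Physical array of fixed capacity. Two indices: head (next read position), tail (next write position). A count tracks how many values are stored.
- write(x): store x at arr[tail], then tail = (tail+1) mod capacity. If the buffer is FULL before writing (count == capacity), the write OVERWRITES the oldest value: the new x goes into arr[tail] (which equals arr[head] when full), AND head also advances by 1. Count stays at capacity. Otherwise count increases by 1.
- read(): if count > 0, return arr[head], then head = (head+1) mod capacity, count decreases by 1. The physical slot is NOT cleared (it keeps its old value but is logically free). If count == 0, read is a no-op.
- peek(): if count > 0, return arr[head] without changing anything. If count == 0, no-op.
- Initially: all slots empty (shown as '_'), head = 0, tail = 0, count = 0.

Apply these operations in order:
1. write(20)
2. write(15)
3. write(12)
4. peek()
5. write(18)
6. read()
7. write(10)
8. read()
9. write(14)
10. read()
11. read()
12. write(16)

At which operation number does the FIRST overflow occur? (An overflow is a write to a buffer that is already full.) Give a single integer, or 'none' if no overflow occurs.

Answer: none

Derivation:
After op 1 (write(20)): arr=[20 _ _ _] head=0 tail=1 count=1
After op 2 (write(15)): arr=[20 15 _ _] head=0 tail=2 count=2
After op 3 (write(12)): arr=[20 15 12 _] head=0 tail=3 count=3
After op 4 (peek()): arr=[20 15 12 _] head=0 tail=3 count=3
After op 5 (write(18)): arr=[20 15 12 18] head=0 tail=0 count=4
After op 6 (read()): arr=[20 15 12 18] head=1 tail=0 count=3
After op 7 (write(10)): arr=[10 15 12 18] head=1 tail=1 count=4
After op 8 (read()): arr=[10 15 12 18] head=2 tail=1 count=3
After op 9 (write(14)): arr=[10 14 12 18] head=2 tail=2 count=4
After op 10 (read()): arr=[10 14 12 18] head=3 tail=2 count=3
After op 11 (read()): arr=[10 14 12 18] head=0 tail=2 count=2
After op 12 (write(16)): arr=[10 14 16 18] head=0 tail=3 count=3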